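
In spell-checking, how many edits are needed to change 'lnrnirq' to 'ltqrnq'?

Let D[i][j] be the edit distance between the first i characters of 'lnrnirq' and the first j characters of 'ltqrnq', with D[i][0] = i, D[0][j] = j, and D[i][j] = D[i-1][j-1] if the characters match, else 1 + min(D[i-1][j], D[i][j-1], D[i-1][j-1]). Filling the table (rows: prefixes of 'lnrnirq', columns: prefixes of 'ltqrnq'):
     ε  l  t  q  r  n  q
  ε  0  1  2  3  4  5  6
  l  1  0  1  2  3  4  5
  n  2  1  1  2  3  3  4
  r  3  2  2  2  2  3  4
  n  4  3  3  3  3  2  3
  i  5  4  4  4  4  3  3
  r  6  5  5  5  4  4  4
  q  7  6  6  5  5  5  4
The bottom-right entry gives D[7][6] = 4, so no sequence of fewer than 4 edits works. Backtracking through the table gives one optimal edit sequence (4 edits):
  lnrnirq → ltnrnirq (ins t @2)
  ltnrnirq → ltqrnirq (sub n→q @3)
  ltqrnirq → ltqrnrq (del i @6)
  ltqrnrq → ltqrnq (del r @6)
Edit distance = 4.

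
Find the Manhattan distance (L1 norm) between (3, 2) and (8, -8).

Σ|x_i - y_i| = |3 - 8| + |2 - (-8)| = 5 + 10 = 15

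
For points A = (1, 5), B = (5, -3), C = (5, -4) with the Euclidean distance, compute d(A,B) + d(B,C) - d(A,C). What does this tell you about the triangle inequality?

d(A,B) = √(4² + 8²) = √80 ≈ 8.9443, d(B,C) = √(0² + 1²) = √1 = 1, d(A,C) = √(4² + 9²) = √97 ≈ 9.8489.
d(A,B) + d(B,C) - d(A,C) = 8.9443 + 1 - 9.8489 = 9.9443 - 9.8489 = 0.0954 (to 4 decimal places). This is ≥ 0, so the triangle inequality holds for these points.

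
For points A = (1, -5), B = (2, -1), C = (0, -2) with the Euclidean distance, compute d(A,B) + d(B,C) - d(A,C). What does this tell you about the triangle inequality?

d(A,B) = √(1² + 4²) = √17 ≈ 4.1231, d(B,C) = √(2² + 1²) = √5 ≈ 2.2361, d(A,C) = √(1² + 3²) = √10 ≈ 3.1623.
d(A,B) + d(B,C) - d(A,C) = 4.1231 + 2.2361 - 3.1623 = 6.3592 - 3.1623 = 3.1969 (to 4 decimal places). This is ≥ 0, so the triangle inequality holds for these points.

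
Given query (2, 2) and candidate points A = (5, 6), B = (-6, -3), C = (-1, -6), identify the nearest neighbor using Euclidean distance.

Distances: d(A) = 5, d(B) ≈ 9.434, d(C) ≈ 8.544. Nearest: A = (5, 6) with distance 5.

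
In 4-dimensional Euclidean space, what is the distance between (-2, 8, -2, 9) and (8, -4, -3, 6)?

√(Σ(x_i - y_i)²) = √((-2 - 8)² + (8 - (-4))² + (-2 - (-3))² + (9 - 6)²)
= √((-10)² + 12² + 1² + 3²) = √(100 + 144 + 1 + 9) = √254 ≈ 15.9374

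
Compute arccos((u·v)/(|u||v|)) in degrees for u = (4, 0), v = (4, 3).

With u = (4, 0), v = (4, 3):
u·v = 4·4 + 0·3 = 16 + 0 = 16.
|u| = √(4² + 0²) = √16, |v| = √(4² + 3²) = √25, so |u||v| = √(16·25) = √400 = 20.
cos θ = (u·v)/(|u||v|) = 16/20 = 0.8
θ = arccos(0.8) ≈ 36.87°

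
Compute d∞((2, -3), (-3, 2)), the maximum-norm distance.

max(|x_i - y_i|) = max(|2 - (-3)|, |-3 - 2|) = max(5, 5) = 5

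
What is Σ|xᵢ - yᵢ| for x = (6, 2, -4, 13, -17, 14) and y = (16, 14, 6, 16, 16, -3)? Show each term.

Σ|x_i - y_i| = |6 - 16| + |2 - 14| + |-4 - 6| + |13 - 16| + |-17 - 16| + |14 - (-3)| = 10 + 12 + 10 + 3 + 33 + 17 = 85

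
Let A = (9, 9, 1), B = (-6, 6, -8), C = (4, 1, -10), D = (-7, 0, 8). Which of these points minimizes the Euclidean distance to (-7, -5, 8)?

Distances: d(A) ≈ 22.383, d(B) ≈ 19.4422, d(C) ≈ 21.9317, d(D) = 5. Nearest: D = (-7, 0, 8) with distance 5.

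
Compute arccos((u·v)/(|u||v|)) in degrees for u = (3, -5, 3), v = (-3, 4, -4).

With u = (3, -5, 3), v = (-3, 4, -4):
u·v = 3·(-3) + (-5)·4 + 3·(-4) = (-9) + (-20) + (-12) = -41.
|u| = √(3² + (-5)² + 3²) = √43, |v| = √((-3)² + 4² + (-4)²) = √41, so |u||v| = √(43·41) = √1763.
cos θ = (u·v)/(|u||v|) = -41/√1763 ≈ -0.976467
θ = arccos(-0.976467) ≈ 167.55°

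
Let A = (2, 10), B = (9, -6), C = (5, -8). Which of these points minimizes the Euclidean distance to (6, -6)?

Distances: d(A) ≈ 16.4924, d(B) = 3, d(C) ≈ 2.2361. Nearest: C = (5, -8) with distance 2.2361.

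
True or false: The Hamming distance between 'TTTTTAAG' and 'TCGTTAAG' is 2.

Differing positions: 2, 3. Hamming distance = 2, so the claim is true.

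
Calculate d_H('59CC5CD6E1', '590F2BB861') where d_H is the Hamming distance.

Differing positions: 3, 4, 5, 6, 7, 8, 9. Hamming distance = 7.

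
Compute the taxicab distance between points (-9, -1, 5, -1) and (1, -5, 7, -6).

Σ|x_i - y_i| = |-9 - 1| + |-1 - (-5)| + |5 - 7| + |-1 - (-6)| = 10 + 4 + 2 + 5 = 21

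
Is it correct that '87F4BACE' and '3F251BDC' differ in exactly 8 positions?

Differing positions: 1, 2, 3, 4, 5, 6, 7, 8. Hamming distance = 8, so the claim is true.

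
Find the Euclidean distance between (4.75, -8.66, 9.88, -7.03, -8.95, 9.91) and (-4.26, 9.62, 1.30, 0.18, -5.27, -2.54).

√(Σ(x_i - y_i)²) = √((4.75 - (-4.26))² + (-8.66 - 9.62)² + (9.88 - 1.3)² + (-7.03 - 0.18)² + (-8.95 - (-5.27))² + (9.91 - (-2.54))²)
= √(9.01² + (-18.28)² + 8.58² + (-7.21)² + (-3.68)² + 12.45²) = √(81.1801 + 334.1584 + 73.6164 + 51.9841 + 13.5424 + 155.0025) = √709.4839 ≈ 26.6361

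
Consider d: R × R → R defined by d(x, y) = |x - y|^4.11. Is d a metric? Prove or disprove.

No. d(x,y) = |x-y|^4.11 fails the triangle inequality since p = 4.11 > 1. Counterexample: x = -4, y = -2, z = 2. d(x,z) = |-4 - 2|^4.11 = 6^4.11 ≈ 1578.3439, but d(x,y) + d(y,z) = 2^4.11 + 4^4.11 ≈ 17.2677 + 298.1718 = 315.4395. Since 1578.3439 > 315.4395, the triangle inequality is violated.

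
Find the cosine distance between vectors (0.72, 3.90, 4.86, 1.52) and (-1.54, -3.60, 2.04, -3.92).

With u = (0.72, 3.90, 4.86, 1.52), v = (-1.54, -3.60, 2.04, -3.92):
u·v = 0.72·(-1.54) + 3.9·(-3.6) + 4.86·2.04 + 1.52·(-3.92) = (-1.1088) + (-14.04) + 9.9144 + (-5.9584) = -11.1928.
|u| = √(0.72² + 3.9² + 4.86² + 1.52²) = √(0.5184 + 15.21 + 23.6196 + 2.3104) = √41.6584, |v| = √((-1.54)² + (-3.6)² + 2.04² + (-3.92)²) = √(2.3716 + 12.96 + 4.1616 + 15.3664) = √34.8596.
cos θ = (u·v)/(|u||v|) = -11.1928/(√41.6584·√34.8596) ≈ -0.2937
Cosine distance = 1 - cos θ ≈ 1 - (-0.2937) = 1.2937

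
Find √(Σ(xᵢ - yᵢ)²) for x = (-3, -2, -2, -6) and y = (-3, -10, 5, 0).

√(Σ(x_i - y_i)²) = √((-3 - (-3))² + (-2 - (-10))² + (-2 - 5)² + (-6 - 0)²)
= √(0² + 8² + (-7)² + (-6)²) = √(0 + 64 + 49 + 36) = √149 ≈ 12.2066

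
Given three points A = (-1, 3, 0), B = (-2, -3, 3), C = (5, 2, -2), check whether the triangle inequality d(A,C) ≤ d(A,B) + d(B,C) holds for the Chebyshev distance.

d(A,B) = max(1, 6, 3) = 6, d(B,C) = max(7, 5, 5) = 7, d(A,C) = max(6, 1, 2) = 6.
d(A,C) = 6 ≤ 6 + 7 = 13. Triangle inequality is satisfied.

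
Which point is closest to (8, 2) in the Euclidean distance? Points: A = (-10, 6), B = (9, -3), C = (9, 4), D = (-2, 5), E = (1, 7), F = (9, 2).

Distances: d(A) ≈ 18.4391, d(B) ≈ 5.099, d(C) ≈ 2.2361, d(D) ≈ 10.4403, d(E) ≈ 8.6023, d(F) = 1. Nearest: F = (9, 2) with distance 1.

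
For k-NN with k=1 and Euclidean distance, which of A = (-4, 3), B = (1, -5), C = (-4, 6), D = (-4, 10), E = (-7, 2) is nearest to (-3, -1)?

Distances: d(A) ≈ 4.1231, d(B) ≈ 5.6569, d(C) ≈ 7.0711, d(D) ≈ 11.0454, d(E) = 5. Nearest: A = (-4, 3) with distance 4.1231.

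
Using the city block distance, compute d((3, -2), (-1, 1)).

Σ|x_i - y_i| = |3 - (-1)| + |-2 - 1| = 4 + 3 = 7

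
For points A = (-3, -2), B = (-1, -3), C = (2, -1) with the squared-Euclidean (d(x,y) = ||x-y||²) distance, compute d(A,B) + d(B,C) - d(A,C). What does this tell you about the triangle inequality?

d(A,B) = 2² + 1² = 5, d(B,C) = 3² + 2² = 13, d(A,C) = 5² + 1² = 26.
d(A,B) + d(B,C) - d(A,C) = 5 + 13 - 26 = 18 - 26 = -8. This is < 0, so the triangle inequality FAILS for these points (squared-Euclidean is not a metric).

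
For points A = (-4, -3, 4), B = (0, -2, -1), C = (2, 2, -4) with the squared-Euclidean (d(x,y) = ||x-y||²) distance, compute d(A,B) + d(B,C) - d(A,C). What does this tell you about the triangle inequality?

d(A,B) = 4² + 1² + 5² = 42, d(B,C) = 2² + 4² + 3² = 29, d(A,C) = 6² + 5² + 8² = 125.
d(A,B) + d(B,C) - d(A,C) = 42 + 29 - 125 = 71 - 125 = -54. This is < 0, so the triangle inequality FAILS for these points (squared-Euclidean is not a metric).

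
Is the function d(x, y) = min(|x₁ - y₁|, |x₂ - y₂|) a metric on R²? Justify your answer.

No. d fails identity of indiscernibles: take x = (2, 0) and y = (2, 5). Then d(x,y) = min(|2 - 2|, |0 - 5|) = min(0, 5) = 0, yet x ≠ y.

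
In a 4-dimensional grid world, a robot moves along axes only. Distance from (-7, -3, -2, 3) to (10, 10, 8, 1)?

Σ|x_i - y_i| = |-7 - 10| + |-3 - 10| + |-2 - 8| + |3 - 1| = 17 + 13 + 10 + 2 = 42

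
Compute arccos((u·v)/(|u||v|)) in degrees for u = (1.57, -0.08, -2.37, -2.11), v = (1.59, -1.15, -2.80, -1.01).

With u = (1.57, -0.08, -2.37, -2.11), v = (1.59, -1.15, -2.80, -1.01):
u·v = 1.57·1.59 + (-0.08)·(-1.15) + (-2.37)·(-2.8) + (-2.11)·(-1.01) = 2.4963 + 0.092 + 6.636 + 2.1311 = 11.3554.
|u| = √(1.57² + (-0.08)² + (-2.37)² + (-2.11)²) = √(2.4649 + 0.0064 + 5.6169 + 4.4521) = √12.5403, |v| = √(1.59² + (-1.15)² + (-2.8)² + (-1.01)²) = √(2.5281 + 1.3225 + 7.84 + 1.0201) = √12.7107.
cos θ = (u·v)/(|u||v|) = 11.3554/(√12.5403·√12.7107) ≈ 0.899422
θ = arccos(0.899422) ≈ 25.92°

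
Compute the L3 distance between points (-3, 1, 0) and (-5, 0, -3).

(Σ|x_i - y_i|^3)^(1/3) = (|-3 - (-5)|^3 + |1 - 0|^3 + |0 - (-3)|^3)^(1/3)
= (2^3 + 1^3 + 3^3)^(1/3) = (8 + 1 + 27)^(1/3) = (36)^(1/3) ≈ 3.3019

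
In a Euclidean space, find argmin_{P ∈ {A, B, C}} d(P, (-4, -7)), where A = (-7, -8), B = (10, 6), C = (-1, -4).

Distances: d(A) ≈ 3.1623, d(B) ≈ 19.105, d(C) ≈ 4.2426. Nearest: A = (-7, -8) with distance 3.1623.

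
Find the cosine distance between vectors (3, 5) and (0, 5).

With u = (3, 5), v = (0, 5):
u·v = 3·0 + 5·5 = 0 + 25 = 25.
|u| = √(3² + 5²) = √34, |v| = √(0² + 5²) = √25, so |u||v| = √(34·25) = √850.
cos θ = (u·v)/(|u||v|) = 25/√850 ≈ 0.8575
Cosine distance = 1 - cos θ ≈ 1 - 0.8575 = 0.1425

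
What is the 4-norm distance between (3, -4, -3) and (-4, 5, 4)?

(Σ|x_i - y_i|^4)^(1/4) = (|3 - (-4)|^4 + |-4 - 5|^4 + |-3 - 4|^4)^(1/4)
= (7^4 + 9^4 + 7^4)^(1/4) = (2401 + 6561 + 2401)^(1/4) = (11363)^(1/4) ≈ 10.3246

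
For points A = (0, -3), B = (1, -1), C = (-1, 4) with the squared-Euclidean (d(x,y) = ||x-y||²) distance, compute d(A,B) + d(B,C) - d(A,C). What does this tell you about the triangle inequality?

d(A,B) = 1² + 2² = 5, d(B,C) = 2² + 5² = 29, d(A,C) = 1² + 7² = 50.
d(A,B) + d(B,C) - d(A,C) = 5 + 29 - 50 = 34 - 50 = -16. This is < 0, so the triangle inequality FAILS for these points (squared-Euclidean is not a metric).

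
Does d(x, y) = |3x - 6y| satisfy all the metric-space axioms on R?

No. d fails symmetry: d(5, 3) = |3·5 - 6·3| = |-3| = 3, but d(3, 5) = |3·3 - 6·5| = |-21| = 21. Since 3 ≠ 21, d(x,y) ≠ d(y,x) in general.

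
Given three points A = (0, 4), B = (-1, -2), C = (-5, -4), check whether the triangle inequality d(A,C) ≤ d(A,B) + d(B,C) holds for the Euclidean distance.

d(A,B) = √(1² + 6²) = √37 ≈ 6.0828, d(B,C) = √(4² + 2²) = √20 ≈ 4.4721, d(A,C) = √(5² + 8²) = √89 ≈ 9.434.
d(A,C) ≈ 9.434 ≤ 6.0828 + 4.4721 = 10.5549. Triangle inequality is satisfied.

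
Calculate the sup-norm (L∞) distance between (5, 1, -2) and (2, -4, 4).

max(|x_i - y_i|) = max(|5 - 2|, |1 - (-4)|, |-2 - 4|) = max(3, 5, 6) = 6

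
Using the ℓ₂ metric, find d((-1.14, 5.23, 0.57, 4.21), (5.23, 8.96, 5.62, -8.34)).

√(Σ(x_i - y_i)²) = √((-1.14 - 5.23)² + (5.23 - 8.96)² + (0.57 - 5.62)² + (4.21 - (-8.34))²)
= √((-6.37)² + (-3.73)² + (-5.05)² + 12.55²) = √(40.5769 + 13.9129 + 25.5025 + 157.5025) = √237.4948 ≈ 15.4109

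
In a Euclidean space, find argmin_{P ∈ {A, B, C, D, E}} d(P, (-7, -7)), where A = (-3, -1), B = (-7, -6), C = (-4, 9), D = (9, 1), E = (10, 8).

Distances: d(A) ≈ 7.2111, d(B) = 1, d(C) ≈ 16.2788, d(D) ≈ 17.8885, d(E) ≈ 22.6716. Nearest: B = (-7, -6) with distance 1.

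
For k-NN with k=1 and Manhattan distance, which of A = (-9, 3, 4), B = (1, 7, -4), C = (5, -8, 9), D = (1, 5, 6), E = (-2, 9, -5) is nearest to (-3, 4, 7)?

Distances: d(A) = 10, d(B) = 18, d(C) = 22, d(D) = 6, d(E) = 18. Nearest: D = (1, 5, 6) with distance 6.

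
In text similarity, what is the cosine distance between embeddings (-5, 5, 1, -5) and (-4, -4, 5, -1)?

With u = (-5, 5, 1, -5), v = (-4, -4, 5, -1):
u·v = (-5)·(-4) + 5·(-4) + 1·5 + (-5)·(-1) = 20 + (-20) + 5 + 5 = 10.
|u| = √((-5)² + 5² + 1² + (-5)²) = √76, |v| = √((-4)² + (-4)² + 5² + (-1)²) = √58, so |u||v| = √(76·58) = √4408.
cos θ = (u·v)/(|u||v|) = 10/√4408 ≈ 0.1506
Cosine distance = 1 - cos θ ≈ 1 - 0.1506 = 0.8494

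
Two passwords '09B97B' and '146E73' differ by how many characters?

Differing positions: 1, 2, 3, 4, 6. Hamming distance = 5.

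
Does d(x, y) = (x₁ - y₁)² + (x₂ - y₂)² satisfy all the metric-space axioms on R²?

No. The squared Euclidean distance fails the triangle inequality. Counterexample: x = (0, 0), y = (4, 1), z = (8, 2). d(x,z) = 8² + 2² = 68, but d(x,y) + d(y,z) = (4² + 1²) + (4² + 1²) = 17 + 17 = 34. Since 68 > 34, the triangle inequality is violated. (Note: √d, the ordinary Euclidean distance, IS a metric.)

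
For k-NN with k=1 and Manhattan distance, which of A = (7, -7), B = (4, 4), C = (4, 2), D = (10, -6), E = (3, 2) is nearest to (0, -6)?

Distances: d(A) = 8, d(B) = 14, d(C) = 12, d(D) = 10, d(E) = 11. Nearest: A = (7, -7) with distance 8.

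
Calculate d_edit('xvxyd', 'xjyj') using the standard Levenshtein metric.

Let D[i][j] be the edit distance between the first i characters of 'xvxyd' and the first j characters of 'xjyj', with D[i][0] = i, D[0][j] = j, and D[i][j] = D[i-1][j-1] if the characters match, else 1 + min(D[i-1][j], D[i][j-1], D[i-1][j-1]). Filling the table (rows: prefixes of 'xvxyd', columns: prefixes of 'xjyj'):
     ε  x  j  y  j
  ε  0  1  2  3  4
  x  1  0  1  2  3
  v  2  1  1  2  3
  x  3  2  2  2  3
  y  4  3  3  2  3
  d  5  4  4  3  3
The bottom-right entry gives D[5][4] = 3, so no sequence of fewer than 3 edits works. Backtracking through the table gives one optimal edit sequence (3 edits):
  xvxyd → xxyd (del v @2)
  xxyd → xjyd (sub x→j @2)
  xjyd → xjyj (sub d→j @4)
Edit distance = 3.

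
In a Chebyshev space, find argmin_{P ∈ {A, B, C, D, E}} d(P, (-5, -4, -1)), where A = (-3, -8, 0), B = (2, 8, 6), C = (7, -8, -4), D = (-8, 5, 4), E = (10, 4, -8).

Distances: d(A) = 4, d(B) = 12, d(C) = 12, d(D) = 9, d(E) = 15. Nearest: A = (-3, -8, 0) with distance 4.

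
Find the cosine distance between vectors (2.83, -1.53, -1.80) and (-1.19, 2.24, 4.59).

With u = (2.83, -1.53, -1.80), v = (-1.19, 2.24, 4.59):
u·v = 2.83·(-1.19) + (-1.53)·2.24 + (-1.8)·4.59 = (-3.3677) + (-3.4272) + (-8.262) = -15.0569.
|u| = √(2.83² + (-1.53)² + (-1.8)²) = √(8.0089 + 2.3409 + 3.24) = √13.5898, |v| = √((-1.19)² + 2.24² + 4.59²) = √(1.4161 + 5.0176 + 21.0681) = √27.5018.
cos θ = (u·v)/(|u||v|) = -15.0569/(√13.5898·√27.5018) ≈ -0.7788
Cosine distance = 1 - cos θ ≈ 1 - (-0.7788) = 1.7788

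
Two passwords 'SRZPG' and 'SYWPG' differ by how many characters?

Differing positions: 2, 3. Hamming distance = 2.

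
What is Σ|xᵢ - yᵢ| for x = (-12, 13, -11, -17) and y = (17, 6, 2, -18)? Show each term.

Σ|x_i - y_i| = |-12 - 17| + |13 - 6| + |-11 - 2| + |-17 - (-18)| = 29 + 7 + 13 + 1 = 50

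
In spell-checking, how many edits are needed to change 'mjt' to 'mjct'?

Let D[i][j] be the edit distance between the first i characters of 'mjt' and the first j characters of 'mjct', with D[i][0] = i, D[0][j] = j, and D[i][j] = D[i-1][j-1] if the characters match, else 1 + min(D[i-1][j], D[i][j-1], D[i-1][j-1]). Filling the table (rows: prefixes of 'mjt', columns: prefixes of 'mjct'):
     ε  m  j  c  t
  ε  0  1  2  3  4
  m  1  0  1  2  3
  j  2  1  0  1  2
  t  3  2  1  1  1
The bottom-right entry gives D[3][4] = 1, so no sequence of fewer than 1 edit works. Backtracking through the table gives one optimal edit sequence (1 edit):
  mjt → mjct (ins c @3)
Edit distance = 1.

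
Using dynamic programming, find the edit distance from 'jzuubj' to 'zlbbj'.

Let D[i][j] be the edit distance between the first i characters of 'jzuubj' and the first j characters of 'zlbbj', with D[i][0] = i, D[0][j] = j, and D[i][j] = D[i-1][j-1] if the characters match, else 1 + min(D[i-1][j], D[i][j-1], D[i-1][j-1]). Filling the table (rows: prefixes of 'jzuubj', columns: prefixes of 'zlbbj'):
     ε  z  l  b  b  j
  ε  0  1  2  3  4  5
  j  1  1  2  3  4  4
  z  2  1  2  3  4  5
  u  3  2  2  3  4  5
  u  4  3  3  3  4  5
  b  5  4  4  3  3  4
  j  6  5  5  4  4  3
The bottom-right entry gives D[6][5] = 3, so no sequence of fewer than 3 edits works. Backtracking through the table gives one optimal edit sequence (3 edits):
  jzuubj → zuubj (del j @1)
  zuubj → zlubj (sub u→l @2)
  zlubj → zlbbj (sub u→b @3)
Edit distance = 3.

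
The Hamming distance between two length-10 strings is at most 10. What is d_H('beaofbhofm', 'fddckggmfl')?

Differing positions: 1, 2, 3, 4, 5, 6, 7, 8, 10. Hamming distance = 9. The maximum possible Hamming distance for length-10 strings is 10, so d_H/10 = 9/10 = 0.9.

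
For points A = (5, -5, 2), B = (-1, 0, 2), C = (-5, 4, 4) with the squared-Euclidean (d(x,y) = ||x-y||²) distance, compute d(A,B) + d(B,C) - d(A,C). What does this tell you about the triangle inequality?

d(A,B) = 6² + 5² + 0² = 61, d(B,C) = 4² + 4² + 2² = 36, d(A,C) = 10² + 9² + 2² = 185.
d(A,B) + d(B,C) - d(A,C) = 61 + 36 - 185 = 97 - 185 = -88. This is < 0, so the triangle inequality FAILS for these points (squared-Euclidean is not a metric).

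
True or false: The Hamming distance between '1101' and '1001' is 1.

Differing positions: 2. Hamming distance = 1, so the claim is true.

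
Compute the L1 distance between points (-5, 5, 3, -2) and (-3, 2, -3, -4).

Σ|x_i - y_i| = |-5 - (-3)| + |5 - 2| + |3 - (-3)| + |-2 - (-4)| = 2 + 3 + 6 + 2 = 13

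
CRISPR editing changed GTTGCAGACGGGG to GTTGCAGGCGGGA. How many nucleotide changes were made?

Differing positions: 8, 13. Hamming distance = 2.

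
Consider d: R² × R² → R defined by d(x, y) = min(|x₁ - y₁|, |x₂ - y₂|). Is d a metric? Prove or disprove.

No. d fails identity of indiscernibles: take x = (3, 0) and y = (3, 9). Then d(x,y) = min(|3 - 3|, |0 - 9|) = min(0, 9) = 0, yet x ≠ y.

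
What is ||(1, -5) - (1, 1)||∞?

max(|x_i - y_i|) = max(|1 - 1|, |-5 - 1|) = max(0, 6) = 6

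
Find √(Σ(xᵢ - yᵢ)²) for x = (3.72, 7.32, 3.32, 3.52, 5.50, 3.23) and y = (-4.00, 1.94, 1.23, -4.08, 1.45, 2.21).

√(Σ(x_i - y_i)²) = √((3.72 - (-4))² + (7.32 - 1.94)² + (3.32 - 1.23)² + (3.52 - (-4.08))² + (5.5 - 1.45)² + (3.23 - 2.21)²)
= √(7.72² + 5.38² + 2.09² + 7.6² + 4.05² + 1.02²) = √(59.5984 + 28.9444 + 4.3681 + 57.76 + 16.4025 + 1.0404) = √168.1138 ≈ 12.9659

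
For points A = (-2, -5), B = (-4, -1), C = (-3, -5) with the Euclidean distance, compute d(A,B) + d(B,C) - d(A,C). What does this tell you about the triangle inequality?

d(A,B) = √(2² + 4²) = √20 ≈ 4.4721, d(B,C) = √(1² + 4²) = √17 ≈ 4.1231, d(A,C) = √(1² + 0²) = √1 = 1.
d(A,B) + d(B,C) - d(A,C) = 4.4721 + 4.1231 - 1 = 8.5952 - 1 = 7.5952 (to 4 decimal places). This is ≥ 0, so the triangle inequality holds for these points.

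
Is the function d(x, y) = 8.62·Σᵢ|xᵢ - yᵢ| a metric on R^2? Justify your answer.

Yes. The L1 (Manhattan) norm induces a metric on R^2, and multiplying a metric by a positive constant 8.62 > 0 preserves all four axioms: non-negativity (8.62·||x-y|| ≥ 0), identity (8.62·||x-y|| = 0 ⟺ ||x-y|| = 0 ⟺ x = y), symmetry (||x-y|| = ||y-x||), and the triangle inequality (8.62·||x-z|| ≤ 8.62·||x-y|| + 8.62·||y-z||). So d is a metric.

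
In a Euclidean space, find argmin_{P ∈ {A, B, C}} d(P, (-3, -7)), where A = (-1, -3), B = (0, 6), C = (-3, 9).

Distances: d(A) ≈ 4.4721, d(B) ≈ 13.3417, d(C) = 16. Nearest: A = (-1, -3) with distance 4.4721.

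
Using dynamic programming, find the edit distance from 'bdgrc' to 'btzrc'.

Let D[i][j] be the edit distance between the first i characters of 'bdgrc' and the first j characters of 'btzrc', with D[i][0] = i, D[0][j] = j, and D[i][j] = D[i-1][j-1] if the characters match, else 1 + min(D[i-1][j], D[i][j-1], D[i-1][j-1]). Filling the table (rows: prefixes of 'bdgrc', columns: prefixes of 'btzrc'):
     ε  b  t  z  r  c
  ε  0  1  2  3  4  5
  b  1  0  1  2  3  4
  d  2  1  1  2  3  4
  g  3  2  2  2  3  4
  r  4  3  3  3  2  3
  c  5  4  4  4  3  2
The bottom-right entry gives D[5][5] = 2, so no sequence of fewer than 2 edits works. Backtracking through the table gives one optimal edit sequence (2 edits):
  bdgrc → btgrc (sub d→t @2)
  btgrc → btzrc (sub g→z @3)
Edit distance = 2.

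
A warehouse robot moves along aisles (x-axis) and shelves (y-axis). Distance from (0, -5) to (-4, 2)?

Σ|x_i - y_i| = |0 - (-4)| + |-5 - 2| = 4 + 7 = 11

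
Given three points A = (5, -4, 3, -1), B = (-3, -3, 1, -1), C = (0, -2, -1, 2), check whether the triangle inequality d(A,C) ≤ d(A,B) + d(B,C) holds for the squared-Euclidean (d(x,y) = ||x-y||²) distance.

d(A,B) = 8² + 1² + 2² + 0² = 69, d(B,C) = 3² + 1² + 2² + 3² = 23, d(A,C) = 5² + 2² + 4² + 3² = 54.
d(A,C) = 54 ≤ 69 + 23 = 92. Triangle inequality is satisfied.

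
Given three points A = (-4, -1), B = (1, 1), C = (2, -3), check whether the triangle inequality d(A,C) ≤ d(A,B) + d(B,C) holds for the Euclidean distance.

d(A,B) = √(5² + 2²) = √29 ≈ 5.3852, d(B,C) = √(1² + 4²) = √17 ≈ 4.1231, d(A,C) = √(6² + 2²) = √40 ≈ 6.3246.
d(A,C) ≈ 6.3246 ≤ 5.3852 + 4.1231 = 9.5083. Triangle inequality is satisfied.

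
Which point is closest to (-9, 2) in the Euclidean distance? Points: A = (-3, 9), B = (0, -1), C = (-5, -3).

Distances: d(A) ≈ 9.2195, d(B) ≈ 9.4868, d(C) ≈ 6.4031. Nearest: C = (-5, -3) with distance 6.4031.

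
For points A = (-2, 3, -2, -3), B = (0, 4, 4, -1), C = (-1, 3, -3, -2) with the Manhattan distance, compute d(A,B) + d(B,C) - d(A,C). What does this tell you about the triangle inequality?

d(A,B) = 2 + 1 + 6 + 2 = 11, d(B,C) = 1 + 1 + 7 + 1 = 10, d(A,C) = 1 + 0 + 1 + 1 = 3.
d(A,B) + d(B,C) - d(A,C) = 11 + 10 - 3 = 21 - 3 = 18. This is ≥ 0, so the triangle inequality holds for these points.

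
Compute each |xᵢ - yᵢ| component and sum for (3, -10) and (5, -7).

Σ|x_i - y_i| = |3 - 5| + |-10 - (-7)| = 2 + 3 = 5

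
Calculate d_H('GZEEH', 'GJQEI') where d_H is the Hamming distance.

Differing positions: 2, 3, 5. Hamming distance = 3.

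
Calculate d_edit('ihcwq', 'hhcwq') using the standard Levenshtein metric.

Let D[i][j] be the edit distance between the first i characters of 'ihcwq' and the first j characters of 'hhcwq', with D[i][0] = i, D[0][j] = j, and D[i][j] = D[i-1][j-1] if the characters match, else 1 + min(D[i-1][j], D[i][j-1], D[i-1][j-1]). Filling the table (rows: prefixes of 'ihcwq', columns: prefixes of 'hhcwq'):
     ε  h  h  c  w  q
  ε  0  1  2  3  4  5
  i  1  1  2  3  4  5
  h  2  1  1  2  3  4
  c  3  2  2  1  2  3
  w  4  3  3  2  1  2
  q  5  4  4  3  2  1
The bottom-right entry gives D[5][5] = 1, so no sequence of fewer than 1 edit works. Backtracking through the table gives one optimal edit sequence (1 edit):
  ihcwq → hhcwq (sub i→h @1)
Edit distance = 1.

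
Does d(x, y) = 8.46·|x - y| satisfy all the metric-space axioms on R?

Yes. Since |x - y| is a metric on R and 8.46 > 0, the positive scalar multiple 8.46·|x - y| is also a metric: scaling by a positive constant preserves non-negativity, identity (d=0 ⟺ |x-y|=0 ⟺ x=y), symmetry, and the triangle inequality.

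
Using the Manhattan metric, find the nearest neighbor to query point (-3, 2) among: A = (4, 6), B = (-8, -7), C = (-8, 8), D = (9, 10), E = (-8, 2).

Distances: d(A) = 11, d(B) = 14, d(C) = 11, d(D) = 20, d(E) = 5. Nearest: E = (-8, 2) with distance 5.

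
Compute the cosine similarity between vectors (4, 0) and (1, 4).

With u = (4, 0), v = (1, 4):
u·v = 4·1 + 0·4 = 4 + 0 = 4.
|u| = √(4² + 0²) = √16, |v| = √(1² + 4²) = √17, so |u||v| = √(16·17) = √272.
cos θ = (u·v)/(|u||v|) = 4/√272 ≈ 0.2425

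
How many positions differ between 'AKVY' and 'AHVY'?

Differing positions: 2. Hamming distance = 1.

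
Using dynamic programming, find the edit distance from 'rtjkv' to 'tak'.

Let D[i][j] be the edit distance between the first i characters of 'rtjkv' and the first j characters of 'tak', with D[i][0] = i, D[0][j] = j, and D[i][j] = D[i-1][j-1] if the characters match, else 1 + min(D[i-1][j], D[i][j-1], D[i-1][j-1]). Filling the table (rows: prefixes of 'rtjkv', columns: prefixes of 'tak'):
     ε  t  a  k
  ε  0  1  2  3
  r  1  1  2  3
  t  2  1  2  3
  j  3  2  2  3
  k  4  3  3  2
  v  5  4  4  3
The bottom-right entry gives D[5][3] = 3, so no sequence of fewer than 3 edits works. Backtracking through the table gives one optimal edit sequence (3 edits):
  rtjkv → tjkv (del r @1)
  tjkv → takv (sub j→a @2)
  takv → tak (del v @4)
Edit distance = 3.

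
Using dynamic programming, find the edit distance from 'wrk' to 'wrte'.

Let D[i][j] be the edit distance between the first i characters of 'wrk' and the first j characters of 'wrte', with D[i][0] = i, D[0][j] = j, and D[i][j] = D[i-1][j-1] if the characters match, else 1 + min(D[i-1][j], D[i][j-1], D[i-1][j-1]). Filling the table (rows: prefixes of 'wrk', columns: prefixes of 'wrte'):
     ε  w  r  t  e
  ε  0  1  2  3  4
  w  1  0  1  2  3
  r  2  1  0  1  2
  k  3  2  1  1  2
The bottom-right entry gives D[3][4] = 2, so no sequence of fewer than 2 edits works. Backtracking through the table gives one optimal edit sequence (2 edits):
  wrk → wrtk (ins t @3)
  wrtk → wrte (sub k→e @4)
Edit distance = 2.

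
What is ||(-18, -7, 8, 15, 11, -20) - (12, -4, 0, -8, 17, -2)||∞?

max(|x_i - y_i|) = max(|-18 - 12|, |-7 - (-4)|, |8 - 0|, |15 - (-8)|, |11 - 17|, |-20 - (-2)|) = max(30, 3, 8, 23, 6, 18) = 30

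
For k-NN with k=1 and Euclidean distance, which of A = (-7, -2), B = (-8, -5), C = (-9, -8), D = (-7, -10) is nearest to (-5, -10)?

Distances: d(A) ≈ 8.2462, d(B) ≈ 5.831, d(C) ≈ 4.4721, d(D) = 2. Nearest: D = (-7, -10) with distance 2.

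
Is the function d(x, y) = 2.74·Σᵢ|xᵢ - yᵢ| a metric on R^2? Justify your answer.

Yes. The L1 (Manhattan) norm induces a metric on R^2, and multiplying a metric by a positive constant 2.74 > 0 preserves all four axioms: non-negativity (2.74·||x-y|| ≥ 0), identity (2.74·||x-y|| = 0 ⟺ ||x-y|| = 0 ⟺ x = y), symmetry (||x-y|| = ||y-x||), and the triangle inequality (2.74·||x-z|| ≤ 2.74·||x-y|| + 2.74·||y-z||). So d is a metric.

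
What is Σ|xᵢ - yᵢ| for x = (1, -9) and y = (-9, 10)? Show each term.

Σ|x_i - y_i| = |1 - (-9)| + |-9 - 10| = 10 + 19 = 29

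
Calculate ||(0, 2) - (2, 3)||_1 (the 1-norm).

Σ|x_i - y_i| = |0 - 2| + |2 - 3| = 2 + 1 = 3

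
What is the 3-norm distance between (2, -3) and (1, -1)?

(Σ|x_i - y_i|^3)^(1/3) = (|2 - 1|^3 + |-3 - (-1)|^3)^(1/3)
= (1^3 + 2^3)^(1/3) = (1 + 8)^(1/3) = (9)^(1/3) ≈ 2.0801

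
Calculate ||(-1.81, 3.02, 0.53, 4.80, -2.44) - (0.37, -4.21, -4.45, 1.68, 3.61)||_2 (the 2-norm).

(Σ|x_i - y_i|^2)^(1/2) = (|-1.81 - 0.37|^2 + |3.02 - (-4.21)|^2 + |0.53 - (-4.45)|^2 + |4.8 - 1.68|^2 + |-2.44 - 3.61|^2)^(1/2)
= (2.18^2 + 7.23^2 + 4.98^2 + 3.12^2 + 6.05^2)^(1/2) = (4.7524 + 52.2729 + 24.8004 + 9.7344 + 36.6025)^(1/2) = (128.1626)^(1/2) ≈ 11.3209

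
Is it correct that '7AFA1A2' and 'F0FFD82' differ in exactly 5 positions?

Differing positions: 1, 2, 4, 5, 6. Hamming distance = 5, so the claim is true.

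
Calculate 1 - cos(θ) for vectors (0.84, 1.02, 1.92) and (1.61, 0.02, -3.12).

With u = (0.84, 1.02, 1.92), v = (1.61, 0.02, -3.12):
u·v = 0.84·1.61 + 1.02·0.02 + 1.92·(-3.12) = 1.3524 + 0.0204 + (-5.9904) = -4.6176.
|u| = √(0.84² + 1.02² + 1.92²) = √(0.7056 + 1.0404 + 3.6864) = √5.4324, |v| = √(1.61² + 0.02² + (-3.12)²) = √(2.5921 + 0.0004 + 9.7344) = √12.3269.
cos θ = (u·v)/(|u||v|) = -4.6176/(√5.4324·√12.3269) ≈ -0.5643
Cosine distance = 1 - cos θ ≈ 1 - (-0.5643) = 1.5643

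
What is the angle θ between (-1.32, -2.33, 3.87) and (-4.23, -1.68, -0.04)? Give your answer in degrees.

With u = (-1.32, -2.33, 3.87), v = (-4.23, -1.68, -0.04):
u·v = (-1.32)·(-4.23) + (-2.33)·(-1.68) + 3.87·(-0.04) = 5.5836 + 3.9144 + (-0.1548) = 9.3432.
|u| = √((-1.32)² + (-2.33)² + 3.87²) = √(1.7424 + 5.4289 + 14.9769) = √22.1482, |v| = √((-4.23)² + (-1.68)² + (-0.04)²) = √(17.8929 + 2.8224 + 0.0016) = √20.7169.
cos θ = (u·v)/(|u||v|) = 9.3432/(√22.1482·√20.7169) ≈ 0.436178
θ = arccos(0.436178) ≈ 64.14°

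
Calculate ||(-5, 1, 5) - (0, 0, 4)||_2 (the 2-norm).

(Σ|x_i - y_i|^2)^(1/2) = (|-5 - 0|^2 + |1 - 0|^2 + |5 - 4|^2)^(1/2)
= (5^2 + 1^2 + 1^2)^(1/2) = (25 + 1 + 1)^(1/2) = (27)^(1/2) ≈ 5.1962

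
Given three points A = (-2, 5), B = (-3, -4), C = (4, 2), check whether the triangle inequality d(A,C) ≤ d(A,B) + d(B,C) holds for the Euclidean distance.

d(A,B) = √(1² + 9²) = √82 ≈ 9.0554, d(B,C) = √(7² + 6²) = √85 ≈ 9.2195, d(A,C) = √(6² + 3²) = √45 ≈ 6.7082.
d(A,C) ≈ 6.7082 ≤ 9.0554 + 9.2195 = 18.2749. Triangle inequality is satisfied.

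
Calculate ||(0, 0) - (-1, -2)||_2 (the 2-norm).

(Σ|x_i - y_i|^2)^(1/2) = (|0 - (-1)|^2 + |0 - (-2)|^2)^(1/2)
= (1^2 + 2^2)^(1/2) = (1 + 4)^(1/2) = (5)^(1/2) ≈ 2.2361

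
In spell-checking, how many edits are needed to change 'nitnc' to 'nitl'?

Let D[i][j] be the edit distance between the first i characters of 'nitnc' and the first j characters of 'nitl', with D[i][0] = i, D[0][j] = j, and D[i][j] = D[i-1][j-1] if the characters match, else 1 + min(D[i-1][j], D[i][j-1], D[i-1][j-1]). Filling the table (rows: prefixes of 'nitnc', columns: prefixes of 'nitl'):
     ε  n  i  t  l
  ε  0  1  2  3  4
  n  1  0  1  2  3
  i  2  1  0  1  2
  t  3  2  1  0  1
  n  4  3  2  1  1
  c  5  4  3  2  2
The bottom-right entry gives D[5][4] = 2, so no sequence of fewer than 2 edits works. Backtracking through the table gives one optimal edit sequence (2 edits):
  nitnc → nitc (del n @4)
  nitc → nitl (sub c→l @4)
Edit distance = 2.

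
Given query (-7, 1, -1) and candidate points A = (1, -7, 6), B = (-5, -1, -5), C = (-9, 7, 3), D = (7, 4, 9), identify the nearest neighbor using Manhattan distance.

Distances: d(A) = 23, d(B) = 8, d(C) = 12, d(D) = 27. Nearest: B = (-5, -1, -5) with distance 8.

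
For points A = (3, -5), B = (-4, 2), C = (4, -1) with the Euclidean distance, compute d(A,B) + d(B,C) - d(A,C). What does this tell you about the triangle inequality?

d(A,B) = √(7² + 7²) = √98 ≈ 9.8995, d(B,C) = √(8² + 3²) = √73 ≈ 8.544, d(A,C) = √(1² + 4²) = √17 ≈ 4.1231.
d(A,B) + d(B,C) - d(A,C) = 9.8995 + 8.544 - 4.1231 = 18.4435 - 4.1231 = 14.3204 (to 4 decimal places). This is ≥ 0, so the triangle inequality holds for these points.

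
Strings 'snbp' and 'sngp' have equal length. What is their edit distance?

Let D[i][j] be the edit distance between the first i characters of 'snbp' and the first j characters of 'sngp', with D[i][0] = i, D[0][j] = j, and D[i][j] = D[i-1][j-1] if the characters match, else 1 + min(D[i-1][j], D[i][j-1], D[i-1][j-1]). Filling the table (rows: prefixes of 'snbp', columns: prefixes of 'sngp'):
     ε  s  n  g  p
  ε  0  1  2  3  4
  s  1  0  1  2  3
  n  2  1  0  1  2
  b  3  2  1  1  2
  p  4  3  2  2  1
The bottom-right entry gives D[4][4] = 1, so no sequence of fewer than 1 edit works. Backtracking through the table gives one optimal edit sequence (1 edit):
  snbp → sngp (sub b→g @3)
Edit distance = 1.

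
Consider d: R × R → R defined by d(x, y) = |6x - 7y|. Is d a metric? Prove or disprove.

No. d fails symmetry: d(1, 2) = |6·1 - 7·2| = |-8| = 8, but d(2, 1) = |6·2 - 7·1| = |5| = 5. Since 8 ≠ 5, d(x,y) ≠ d(y,x) in general.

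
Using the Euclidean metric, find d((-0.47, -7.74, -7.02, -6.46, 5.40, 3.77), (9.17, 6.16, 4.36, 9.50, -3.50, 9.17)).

√(Σ(x_i - y_i)²) = √((-0.47 - 9.17)² + (-7.74 - 6.16)² + (-7.02 - 4.36)² + (-6.46 - 9.5)² + (5.4 - (-3.5))² + (3.77 - 9.17)²)
= √((-9.64)² + (-13.9)² + (-11.38)² + (-15.96)² + 8.9² + (-5.4)²) = √(92.9296 + 193.21 + 129.5044 + 254.7216 + 79.21 + 29.16) = √778.7356 ≈ 27.9058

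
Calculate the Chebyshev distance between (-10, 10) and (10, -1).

max(|x_i - y_i|) = max(|-10 - 10|, |10 - (-1)|) = max(20, 11) = 20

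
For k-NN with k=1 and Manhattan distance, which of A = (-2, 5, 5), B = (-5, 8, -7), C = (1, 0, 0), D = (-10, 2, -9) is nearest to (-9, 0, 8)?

Distances: d(A) = 15, d(B) = 27, d(C) = 18, d(D) = 20. Nearest: A = (-2, 5, 5) with distance 15.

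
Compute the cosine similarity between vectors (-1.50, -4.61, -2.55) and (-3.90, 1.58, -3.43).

With u = (-1.50, -4.61, -2.55), v = (-3.90, 1.58, -3.43):
u·v = (-1.5)·(-3.9) + (-4.61)·1.58 + (-2.55)·(-3.43) = 5.85 + (-7.2838) + 8.7465 = 7.3127.
|u| = √((-1.5)² + (-4.61)² + (-2.55)²) = √(2.25 + 21.2521 + 6.5025) = √30.0046, |v| = √((-3.9)² + 1.58² + (-3.43)²) = √(15.21 + 2.4964 + 11.7649) = √29.4713.
cos θ = (u·v)/(|u||v|) = 7.3127/(√30.0046·√29.4713) ≈ 0.2459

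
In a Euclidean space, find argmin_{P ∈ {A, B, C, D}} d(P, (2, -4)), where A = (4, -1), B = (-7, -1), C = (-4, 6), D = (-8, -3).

Distances: d(A) ≈ 3.6056, d(B) ≈ 9.4868, d(C) ≈ 11.6619, d(D) ≈ 10.0499. Nearest: A = (4, -1) with distance 3.6056.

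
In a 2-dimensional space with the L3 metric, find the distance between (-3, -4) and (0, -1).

(Σ|x_i - y_i|^3)^(1/3) = (|-3 - 0|^3 + |-4 - (-1)|^3)^(1/3)
= (3^3 + 3^3)^(1/3) = (27 + 27)^(1/3) = (54)^(1/3) ≈ 3.7798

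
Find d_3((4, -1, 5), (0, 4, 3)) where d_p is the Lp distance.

(Σ|x_i - y_i|^3)^(1/3) = (|4 - 0|^3 + |-1 - 4|^3 + |5 - 3|^3)^(1/3)
= (4^3 + 5^3 + 2^3)^(1/3) = (64 + 125 + 8)^(1/3) = (197)^(1/3) ≈ 5.8186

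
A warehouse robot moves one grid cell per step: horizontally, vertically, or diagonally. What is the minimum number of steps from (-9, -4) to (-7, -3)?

max(|x_i - y_i|) = max(|-9 - (-7)|, |-4 - (-3)|) = max(2, 1) = 2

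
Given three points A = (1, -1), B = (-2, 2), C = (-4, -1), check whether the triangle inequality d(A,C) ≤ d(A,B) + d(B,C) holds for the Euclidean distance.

d(A,B) = √(3² + 3²) = √18 ≈ 4.2426, d(B,C) = √(2² + 3²) = √13 ≈ 3.6056, d(A,C) = √(5² + 0²) = √25 = 5.
d(A,C) = 5 ≤ 4.2426 + 3.6056 = 7.8482. Triangle inequality is satisfied.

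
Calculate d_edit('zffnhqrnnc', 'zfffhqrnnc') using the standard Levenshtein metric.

Let D[i][j] be the edit distance between the first i characters of 'zffnhqrnnc' and the first j characters of 'zfffhqrnnc', with D[i][0] = i, D[0][j] = j, and D[i][j] = D[i-1][j-1] if the characters match, else 1 + min(D[i-1][j], D[i][j-1], D[i-1][j-1]). Filling the table (rows: prefixes of 'zffnhqrnnc', columns: prefixes of 'zfffhqrnnc'):
     ε  z  f  f  f  h  q  r  n  n  c
  ε  0  1  2  3  4  5  6  7  8  9 10
  z  1  0  1  2  3  4  5  6  7  8  9
  f  2  1  0  1  2  3  4  5  6  7  8
  f  3  2  1  0  1  2  3  4  5  6  7
  n  4  3  2  1  1  2  3  4  4  5  6
  h  5  4  3  2  2  1  2  3  4  5  6
  q  6  5  4  3  3  2  1  2  3  4  5
  r  7  6  5  4  4  3  2  1  2  3  4
  n  8  7  6  5  5  4  3  2  1  2  3
  n  9  8  7  6  6  5  4  3  2  1  2
  c 10  9  8  7  7  6  5  4  3  2  1
The bottom-right entry gives D[10][10] = 1, so no sequence of fewer than 1 edit works. Backtracking through the table gives one optimal edit sequence (1 edit):
  zffnhqrnnc → zfffhqrnnc (sub n→f @4)
Edit distance = 1.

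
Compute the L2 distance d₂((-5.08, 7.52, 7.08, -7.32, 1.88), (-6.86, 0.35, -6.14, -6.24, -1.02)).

√(Σ(x_i - y_i)²) = √((-5.08 - (-6.86))² + (7.52 - 0.35)² + (7.08 - (-6.14))² + (-7.32 - (-6.24))² + (1.88 - (-1.02))²)
= √(1.78² + 7.17² + 13.22² + (-1.08)² + 2.9²) = √(3.1684 + 51.4089 + 174.7684 + 1.1664 + 8.41) = √238.9221 ≈ 15.4571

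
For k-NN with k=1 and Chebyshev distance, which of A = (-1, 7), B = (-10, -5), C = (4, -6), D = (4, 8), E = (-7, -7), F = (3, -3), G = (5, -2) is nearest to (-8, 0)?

Distances: d(A) = 7, d(B) = 5, d(C) = 12, d(D) = 12, d(E) = 7, d(F) = 11, d(G) = 13. Nearest: B = (-10, -5) with distance 5.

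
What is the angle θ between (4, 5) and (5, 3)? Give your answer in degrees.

With u = (4, 5), v = (5, 3):
u·v = 4·5 + 5·3 = 20 + 15 = 35.
|u| = √(4² + 5²) = √41, |v| = √(5² + 3²) = √34, so |u||v| = √(41·34) = √1394.
cos θ = (u·v)/(|u||v|) = 35/√1394 ≈ 0.937425
θ = arccos(0.937425) ≈ 20.38°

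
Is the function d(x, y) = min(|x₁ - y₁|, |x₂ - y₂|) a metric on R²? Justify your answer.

No. d fails identity of indiscernibles: take x = (3, 0) and y = (3, 6). Then d(x,y) = min(|3 - 3|, |0 - 6|) = min(0, 6) = 0, yet x ≠ y.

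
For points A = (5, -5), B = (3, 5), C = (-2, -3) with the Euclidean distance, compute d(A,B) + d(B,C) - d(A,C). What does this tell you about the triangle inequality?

d(A,B) = √(2² + 10²) = √104 ≈ 10.198, d(B,C) = √(5² + 8²) = √89 ≈ 9.434, d(A,C) = √(7² + 2²) = √53 ≈ 7.2801.
d(A,B) + d(B,C) - d(A,C) = 10.198 + 9.434 - 7.2801 = 19.632 - 7.2801 = 12.3519 (to 4 decimal places). This is ≥ 0, so the triangle inequality holds for these points.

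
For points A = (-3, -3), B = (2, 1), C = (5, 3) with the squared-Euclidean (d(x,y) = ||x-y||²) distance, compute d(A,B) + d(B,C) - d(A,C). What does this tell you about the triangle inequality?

d(A,B) = 5² + 4² = 41, d(B,C) = 3² + 2² = 13, d(A,C) = 8² + 6² = 100.
d(A,B) + d(B,C) - d(A,C) = 41 + 13 - 100 = 54 - 100 = -46. This is < 0, so the triangle inequality FAILS for these points (squared-Euclidean is not a metric).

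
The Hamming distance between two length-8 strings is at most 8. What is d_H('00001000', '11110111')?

Differing positions: 1, 2, 3, 4, 5, 6, 7, 8. Hamming distance = 8. The maximum possible Hamming distance for length-8 strings is 8, so d_H/8 = 8/8 = 1.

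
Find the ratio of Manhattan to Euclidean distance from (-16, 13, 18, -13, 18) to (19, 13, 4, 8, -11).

L1 = |-16 - 19| + |13 - 13| + |18 - 4| + |-13 - 8| + |18 - (-11)| = 35 + 0 + 14 + 21 + 29 = 99
L2 = √(35² + 0² + 14² + 21² + 29²) = √2703 ≈ 51.9904
L1 ≥ L2 always (equality iff movement is along one axis); L1 > L2 here.
Ratio L1/L2 = 99/√2703 ≈ 1.9042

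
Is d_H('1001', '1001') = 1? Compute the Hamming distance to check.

Differing positions: none. Hamming distance = 0, so the claim that d_H = 1 is false.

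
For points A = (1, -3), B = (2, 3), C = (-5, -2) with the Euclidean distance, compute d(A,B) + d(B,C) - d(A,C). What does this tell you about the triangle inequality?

d(A,B) = √(1² + 6²) = √37 ≈ 6.0828, d(B,C) = √(7² + 5²) = √74 ≈ 8.6023, d(A,C) = √(6² + 1²) = √37 ≈ 6.0828.
d(A,B) + d(B,C) - d(A,C) = 6.0828 + 8.6023 - 6.0828 = 14.6851 - 6.0828 = 8.6023 (to 4 decimal places). This is ≥ 0, so the triangle inequality holds for these points.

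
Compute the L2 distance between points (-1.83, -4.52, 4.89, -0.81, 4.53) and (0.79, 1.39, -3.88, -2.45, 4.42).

(Σ|x_i - y_i|^2)^(1/2) = (|-1.83 - 0.79|^2 + |-4.52 - 1.39|^2 + |4.89 - (-3.88)|^2 + |-0.81 - (-2.45)|^2 + |4.53 - 4.42|^2)^(1/2)
= (2.62^2 + 5.91^2 + 8.77^2 + 1.64^2 + 0.11^2)^(1/2) = (6.8644 + 34.9281 + 76.9129 + 2.6896 + 0.0121)^(1/2) = (121.4071)^(1/2) ≈ 11.0185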